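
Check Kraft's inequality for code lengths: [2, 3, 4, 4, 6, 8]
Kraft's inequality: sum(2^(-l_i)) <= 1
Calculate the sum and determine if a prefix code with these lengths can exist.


Sum = 2^(-2) + 2^(-3) + 2^(-4) + 2^(-4) + 2^(-6) + 2^(-8)
    = 0.25 + 0.125 + 0.0625 + 0.0625 + 0.015625 + 0.00390625
    = 133/256 = 0.51953125
Since 0.51953125 <= 1, Kraft's inequality IS satisfied.
A prefix code with these lengths CAN exist.

Kraft sum = 0.51953125. Satisfied.


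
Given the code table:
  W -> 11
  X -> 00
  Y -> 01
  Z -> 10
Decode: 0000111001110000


Decoding:
00 -> X
00 -> X
11 -> W
10 -> Z
01 -> Y
11 -> W
00 -> X
00 -> X


Result: XXWZYWXX


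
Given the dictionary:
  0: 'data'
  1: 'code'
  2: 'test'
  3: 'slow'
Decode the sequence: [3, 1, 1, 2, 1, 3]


Look up each index in the dictionary:
  3 -> 'slow'
  1 -> 'code'
  1 -> 'code'
  2 -> 'test'
  1 -> 'code'
  3 -> 'slow'

Decoded: "slow code code test code slow"


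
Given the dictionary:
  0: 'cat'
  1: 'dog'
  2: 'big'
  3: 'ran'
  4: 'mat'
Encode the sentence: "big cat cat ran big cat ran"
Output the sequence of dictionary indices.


Look up each word in the dictionary:
  'big' -> 2
  'cat' -> 0
  'cat' -> 0
  'ran' -> 3
  'big' -> 2
  'cat' -> 0
  'ran' -> 3

Encoded: [2, 0, 0, 3, 2, 0, 3]


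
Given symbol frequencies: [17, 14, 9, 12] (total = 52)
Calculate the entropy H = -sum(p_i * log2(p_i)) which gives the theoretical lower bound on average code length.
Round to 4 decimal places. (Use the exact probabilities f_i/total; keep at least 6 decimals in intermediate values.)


Per-symbol terms -p_i * log2(p_i) with p_i = f_i/52:
  p = 17/52 = 0.326923: log2(p) = -1.612977, -p*log2(p) = 0.527319
  p = 14/52 = 0.269231: log2(p) = -1.893085, -p*log2(p) = 0.509677
  p = 9/52 = 0.173077: log2(p) = -2.530515, -p*log2(p) = 0.437974
  p = 12/52 = 0.230769: log2(p) = -2.115477, -p*log2(p) = 0.488187
H = 0.527319 + 0.509677 + 0.437974 + 0.488187 = 1.963157

H = 1.9632 bits/symbol


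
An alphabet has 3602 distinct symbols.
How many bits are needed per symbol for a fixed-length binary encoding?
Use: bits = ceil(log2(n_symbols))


log2(3602) = 11.8146
Bracket: 2^11 = 2048 < 3602 <= 2^12 = 4096
So ceil(log2(3602)) = 12

bits = ceil(log2(3602)) = ceil(11.8146) = 12 bits


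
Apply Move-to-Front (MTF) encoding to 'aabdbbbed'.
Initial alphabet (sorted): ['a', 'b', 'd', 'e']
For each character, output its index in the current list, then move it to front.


MTF encoding:
'a': index 0 in ['a', 'b', 'd', 'e'] -> ['a', 'b', 'd', 'e']
'a': index 0 in ['a', 'b', 'd', 'e'] -> ['a', 'b', 'd', 'e']
'b': index 1 in ['a', 'b', 'd', 'e'] -> ['b', 'a', 'd', 'e']
'd': index 2 in ['b', 'a', 'd', 'e'] -> ['d', 'b', 'a', 'e']
'b': index 1 in ['d', 'b', 'a', 'e'] -> ['b', 'd', 'a', 'e']
'b': index 0 in ['b', 'd', 'a', 'e'] -> ['b', 'd', 'a', 'e']
'b': index 0 in ['b', 'd', 'a', 'e'] -> ['b', 'd', 'a', 'e']
'e': index 3 in ['b', 'd', 'a', 'e'] -> ['e', 'b', 'd', 'a']
'd': index 2 in ['e', 'b', 'd', 'a'] -> ['d', 'e', 'b', 'a']


Output: [0, 0, 1, 2, 1, 0, 0, 3, 2]


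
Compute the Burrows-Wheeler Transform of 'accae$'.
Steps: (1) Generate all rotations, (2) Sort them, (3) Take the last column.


Rotations (sorted):
  0: $accae -> last char: e
  1: accae$ -> last char: $
  2: ae$acc -> last char: c
  3: cae$ac -> last char: c
  4: ccae$a -> last char: a
  5: e$acca -> last char: a


BWT = e$ccaa


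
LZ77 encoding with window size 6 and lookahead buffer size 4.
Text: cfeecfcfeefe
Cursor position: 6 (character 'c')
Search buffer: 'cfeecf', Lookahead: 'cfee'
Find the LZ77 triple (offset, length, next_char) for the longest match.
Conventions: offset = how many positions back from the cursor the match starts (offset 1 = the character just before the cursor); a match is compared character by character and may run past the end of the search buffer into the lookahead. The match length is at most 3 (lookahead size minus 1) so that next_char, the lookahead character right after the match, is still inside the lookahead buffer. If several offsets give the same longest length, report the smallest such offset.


Try each offset into the search buffer:
  offset=1 (pos 5, char 'f'): match length 0
  offset=2 (pos 4, char 'c'): match length 2
  offset=3 (pos 3, char 'e'): match length 0
  offset=4 (pos 2, char 'e'): match length 0
  offset=5 (pos 1, char 'f'): match length 0
  offset=6 (pos 0, char 'c'): match length 3
Longest match has length 3 at offset 6.
next_char = character at position 6 + 3 = 9 -> 'e'

Best match: offset=6, length=3 (matching 'cfe' starting at position 0)
LZ77 triple: (6, 3, 'e')


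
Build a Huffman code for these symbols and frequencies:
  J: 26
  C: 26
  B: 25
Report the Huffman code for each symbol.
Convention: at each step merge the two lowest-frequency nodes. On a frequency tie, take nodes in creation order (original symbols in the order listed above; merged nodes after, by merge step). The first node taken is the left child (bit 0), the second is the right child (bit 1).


Huffman tree construction:
Step 1: Merge B(25) + J(26) = 51
Step 2: Merge C(26) + (B+J)(51) = 77
Read each symbol's code off the tree from the root (left child = 0, right child = 1).

Codes:
  J: 11 (length 2)
  C: 0 (length 1)
  B: 10 (length 2)
Average code length: 128/77 = 1.6623 bits/symbol


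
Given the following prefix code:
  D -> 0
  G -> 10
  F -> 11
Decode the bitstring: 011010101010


Decoding step by step:
Bits 0 -> D
Bits 11 -> F
Bits 0 -> D
Bits 10 -> G
Bits 10 -> G
Bits 10 -> G
Bits 10 -> G


Decoded message: DFDGGGG


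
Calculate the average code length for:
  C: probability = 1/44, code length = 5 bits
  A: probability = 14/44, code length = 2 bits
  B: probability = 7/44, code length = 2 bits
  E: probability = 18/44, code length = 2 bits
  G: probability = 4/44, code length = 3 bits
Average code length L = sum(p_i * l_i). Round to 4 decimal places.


Weighted contributions p_i * l_i:
  C: (1/44) * 5 = 5/44
  A: (14/44) * 2 = 28/44
  B: (7/44) * 2 = 14/44
  E: (18/44) * 2 = 36/44
  G: (4/44) * 3 = 12/44
Sum = (5 + 28 + 14 + 36 + 12)/44 = 95/44

L = 95/44 = 2.1591 bits/symbol


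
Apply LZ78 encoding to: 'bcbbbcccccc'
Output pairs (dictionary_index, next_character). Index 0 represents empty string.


LZ78 encoding steps:
Dictionary: {0: ''}
Step 1: w='' (idx 0), next='b' -> output (0, 'b'), add 'b' as idx 1
Step 2: w='' (idx 0), next='c' -> output (0, 'c'), add 'c' as idx 2
Step 3: w='b' (idx 1), next='b' -> output (1, 'b'), add 'bb' as idx 3
Step 4: w='b' (idx 1), next='c' -> output (1, 'c'), add 'bc' as idx 4
Step 5: w='c' (idx 2), next='c' -> output (2, 'c'), add 'cc' as idx 5
Step 6: w='cc' (idx 5), next='c' -> output (5, 'c'), add 'ccc' as idx 6


Encoded: [(0, 'b'), (0, 'c'), (1, 'b'), (1, 'c'), (2, 'c'), (5, 'c')]


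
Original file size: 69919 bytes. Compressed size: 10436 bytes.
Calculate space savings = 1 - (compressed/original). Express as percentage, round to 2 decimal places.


ratio = compressed/original = 10436/69919 = 0.149258
savings = 1 - ratio = 1 - 0.149258 = 0.850742
as a percentage: 0.850742 * 100 = 85.07%

Space savings = 1 - 10436/69919 = 85.07%


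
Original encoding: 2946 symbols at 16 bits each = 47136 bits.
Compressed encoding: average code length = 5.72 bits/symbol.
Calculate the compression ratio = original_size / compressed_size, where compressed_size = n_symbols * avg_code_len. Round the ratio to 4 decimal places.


original_size = n_symbols * orig_bits = 2946 * 16 = 47136 bits
compressed_size = n_symbols * avg_code_len = 2946 * 5.72 = 16851.12 bits
ratio = original_size / compressed_size = 47136 / 16851.12 = 2.7972

Compression ratio = 2.7972


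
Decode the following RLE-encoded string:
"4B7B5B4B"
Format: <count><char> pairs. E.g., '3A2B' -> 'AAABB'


Expanding each <count><char> pair:
  4B -> 'BBBB'
  7B -> 'BBBBBBB'
  5B -> 'BBBBB'
  4B -> 'BBBB'

Decoded = BBBBBBBBBBBBBBBBBBBB


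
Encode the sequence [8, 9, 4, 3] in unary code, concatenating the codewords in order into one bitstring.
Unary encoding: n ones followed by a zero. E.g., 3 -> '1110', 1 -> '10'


Encode each number as n ones followed by a terminating 0:
  8 -> 111111110 (9 bits)
  9 -> 1111111110 (10 bits)
  4 -> 11110 (5 bits)
  3 -> 1110 (4 bits)
Total length = 9 + 10 + 5 + 4 = 28 bits.

Unary([8, 9, 4, 3]) = 1111111101111111110111101110 (28 bits)


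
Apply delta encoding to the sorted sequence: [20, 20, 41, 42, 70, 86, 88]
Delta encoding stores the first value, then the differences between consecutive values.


First value: 20
Deltas:
  20 - 20 = 0
  41 - 20 = 21
  42 - 41 = 1
  70 - 42 = 28
  86 - 70 = 16
  88 - 86 = 2


Delta encoded: [20, 0, 21, 1, 28, 16, 2]


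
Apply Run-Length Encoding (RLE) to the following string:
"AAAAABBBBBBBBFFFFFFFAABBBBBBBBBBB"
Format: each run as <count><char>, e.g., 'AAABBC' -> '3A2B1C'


Scanning runs left to right:
  i=0: run of 'A' x 5 -> '5A'
  i=5: run of 'B' x 8 -> '8B'
  i=13: run of 'F' x 7 -> '7F'
  i=20: run of 'A' x 2 -> '2A'
  i=22: run of 'B' x 11 -> '11B'

RLE = 5A8B7F2A11B


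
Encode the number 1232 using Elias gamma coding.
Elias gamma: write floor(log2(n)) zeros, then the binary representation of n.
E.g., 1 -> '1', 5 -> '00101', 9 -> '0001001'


num_bits = floor(log2(1232)) + 1 = 11
leading_zeros = num_bits - 1 = 10
binary(1232) = 10011010000

Elias gamma(1232) = '0000000000' + '10011010000' = 000000000010011010000 (21 bits)


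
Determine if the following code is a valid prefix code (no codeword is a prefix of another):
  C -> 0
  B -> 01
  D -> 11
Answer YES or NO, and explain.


Checking each pair (does one codeword prefix another?):
  C='0' vs B='01': prefix -- VIOLATION

NO -- this is NOT a valid prefix code. C (0) is a prefix of B (01).


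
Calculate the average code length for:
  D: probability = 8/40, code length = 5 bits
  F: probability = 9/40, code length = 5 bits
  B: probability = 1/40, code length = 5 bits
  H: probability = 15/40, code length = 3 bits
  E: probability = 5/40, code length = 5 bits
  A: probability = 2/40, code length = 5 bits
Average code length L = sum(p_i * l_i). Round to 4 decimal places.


Weighted contributions p_i * l_i:
  D: (8/40) * 5 = 40/40
  F: (9/40) * 5 = 45/40
  B: (1/40) * 5 = 5/40
  H: (15/40) * 3 = 45/40
  E: (5/40) * 5 = 25/40
  A: (2/40) * 5 = 10/40
Sum = (40 + 45 + 5 + 45 + 25 + 10)/40 = 170/40

L = 170/40 = 4.2500 bits/symbol


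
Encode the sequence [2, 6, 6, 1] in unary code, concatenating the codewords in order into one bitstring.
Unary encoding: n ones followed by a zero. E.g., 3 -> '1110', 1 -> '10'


Encode each number as n ones followed by a terminating 0:
  2 -> 110 (3 bits)
  6 -> 1111110 (7 bits)
  6 -> 1111110 (7 bits)
  1 -> 10 (2 bits)
Total length = 3 + 7 + 7 + 2 = 19 bits.

Unary([2, 6, 6, 1]) = 1101111110111111010 (19 bits)


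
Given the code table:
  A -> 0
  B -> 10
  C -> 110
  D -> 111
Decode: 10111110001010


Decoding:
10 -> B
111 -> D
110 -> C
0 -> A
0 -> A
10 -> B
10 -> B


Result: BDCAABB


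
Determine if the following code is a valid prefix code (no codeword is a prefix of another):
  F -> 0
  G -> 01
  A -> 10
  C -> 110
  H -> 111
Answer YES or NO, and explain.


Checking each pair (does one codeword prefix another?):
  F='0' vs G='01': prefix -- VIOLATION

NO -- this is NOT a valid prefix code. F (0) is a prefix of G (01).


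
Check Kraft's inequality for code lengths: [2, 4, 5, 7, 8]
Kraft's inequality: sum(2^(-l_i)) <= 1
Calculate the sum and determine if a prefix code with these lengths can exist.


Sum = 2^(-2) + 2^(-4) + 2^(-5) + 2^(-7) + 2^(-8)
    = 0.25 + 0.0625 + 0.03125 + 0.0078125 + 0.00390625
    = 91/256 = 0.35546875
Since 0.35546875 <= 1, Kraft's inequality IS satisfied.
A prefix code with these lengths CAN exist.

Kraft sum = 0.35546875. Satisfied.


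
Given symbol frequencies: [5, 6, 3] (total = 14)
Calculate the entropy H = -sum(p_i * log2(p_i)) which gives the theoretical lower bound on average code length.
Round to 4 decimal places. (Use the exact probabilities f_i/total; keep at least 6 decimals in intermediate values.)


Per-symbol terms -p_i * log2(p_i) with p_i = f_i/14:
  p = 5/14 = 0.357143: log2(p) = -1.485427, -p*log2(p) = 0.530510
  p = 6/14 = 0.428571: log2(p) = -1.222392, -p*log2(p) = 0.523882
  p = 3/14 = 0.214286: log2(p) = -2.222392, -p*log2(p) = 0.476227
H = 0.530510 + 0.523882 + 0.476227 = 1.530619

H = 1.5306 bits/symbol


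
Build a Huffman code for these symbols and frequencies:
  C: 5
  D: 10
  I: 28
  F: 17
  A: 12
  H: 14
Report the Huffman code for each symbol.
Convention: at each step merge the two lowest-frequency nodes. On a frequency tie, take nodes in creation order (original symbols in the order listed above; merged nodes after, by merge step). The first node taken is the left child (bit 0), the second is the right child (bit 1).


Huffman tree construction:
Step 1: Merge C(5) + D(10) = 15
Step 2: Merge A(12) + H(14) = 26
Step 3: Merge (C+D)(15) + F(17) = 32
Step 4: Merge (A+H)(26) + I(28) = 54
Step 5: Merge ((C+D)+F)(32) + ((A+H)+I)(54) = 86
Read each symbol's code off the tree from the root (left child = 0, right child = 1).

Codes:
  C: 000 (length 3)
  D: 001 (length 3)
  I: 11 (length 2)
  F: 01 (length 2)
  A: 100 (length 3)
  H: 101 (length 3)
Average code length: 213/86 = 2.4767 bits/symbol


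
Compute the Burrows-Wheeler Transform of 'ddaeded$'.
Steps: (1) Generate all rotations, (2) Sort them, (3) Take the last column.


Rotations (sorted):
  0: $ddaeded -> last char: d
  1: aeded$dd -> last char: d
  2: d$ddaede -> last char: e
  3: daeded$d -> last char: d
  4: ddaeded$ -> last char: $
  5: ded$ddae -> last char: e
  6: ed$ddaed -> last char: d
  7: eded$dda -> last char: a


BWT = dded$eda


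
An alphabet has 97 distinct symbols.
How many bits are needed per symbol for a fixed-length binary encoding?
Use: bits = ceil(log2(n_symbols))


log2(97) = 6.5999
Bracket: 2^6 = 64 < 97 <= 2^7 = 128
So ceil(log2(97)) = 7

bits = ceil(log2(97)) = ceil(6.5999) = 7 bits


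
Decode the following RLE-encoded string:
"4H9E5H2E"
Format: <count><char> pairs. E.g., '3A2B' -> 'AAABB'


Expanding each <count><char> pair:
  4H -> 'HHHH'
  9E -> 'EEEEEEEEE'
  5H -> 'HHHHH'
  2E -> 'EE'

Decoded = HHHHEEEEEEEEEHHHHHEE


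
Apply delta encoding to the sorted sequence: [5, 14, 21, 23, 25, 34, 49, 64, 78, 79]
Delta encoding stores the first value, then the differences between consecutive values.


First value: 5
Deltas:
  14 - 5 = 9
  21 - 14 = 7
  23 - 21 = 2
  25 - 23 = 2
  34 - 25 = 9
  49 - 34 = 15
  64 - 49 = 15
  78 - 64 = 14
  79 - 78 = 1


Delta encoded: [5, 9, 7, 2, 2, 9, 15, 15, 14, 1]


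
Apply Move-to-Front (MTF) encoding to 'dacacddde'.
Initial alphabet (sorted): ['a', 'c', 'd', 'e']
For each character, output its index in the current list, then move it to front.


MTF encoding:
'd': index 2 in ['a', 'c', 'd', 'e'] -> ['d', 'a', 'c', 'e']
'a': index 1 in ['d', 'a', 'c', 'e'] -> ['a', 'd', 'c', 'e']
'c': index 2 in ['a', 'd', 'c', 'e'] -> ['c', 'a', 'd', 'e']
'a': index 1 in ['c', 'a', 'd', 'e'] -> ['a', 'c', 'd', 'e']
'c': index 1 in ['a', 'c', 'd', 'e'] -> ['c', 'a', 'd', 'e']
'd': index 2 in ['c', 'a', 'd', 'e'] -> ['d', 'c', 'a', 'e']
'd': index 0 in ['d', 'c', 'a', 'e'] -> ['d', 'c', 'a', 'e']
'd': index 0 in ['d', 'c', 'a', 'e'] -> ['d', 'c', 'a', 'e']
'e': index 3 in ['d', 'c', 'a', 'e'] -> ['e', 'd', 'c', 'a']


Output: [2, 1, 2, 1, 1, 2, 0, 0, 3]


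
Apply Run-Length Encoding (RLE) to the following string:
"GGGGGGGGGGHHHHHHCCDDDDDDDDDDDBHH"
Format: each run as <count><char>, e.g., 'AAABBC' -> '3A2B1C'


Scanning runs left to right:
  i=0: run of 'G' x 10 -> '10G'
  i=10: run of 'H' x 6 -> '6H'
  i=16: run of 'C' x 2 -> '2C'
  i=18: run of 'D' x 11 -> '11D'
  i=29: run of 'B' x 1 -> '1B'
  i=30: run of 'H' x 2 -> '2H'

RLE = 10G6H2C11D1B2H


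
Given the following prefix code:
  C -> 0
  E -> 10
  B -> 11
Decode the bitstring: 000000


Decoding step by step:
Bits 0 -> C
Bits 0 -> C
Bits 0 -> C
Bits 0 -> C
Bits 0 -> C
Bits 0 -> C


Decoded message: CCCCCC


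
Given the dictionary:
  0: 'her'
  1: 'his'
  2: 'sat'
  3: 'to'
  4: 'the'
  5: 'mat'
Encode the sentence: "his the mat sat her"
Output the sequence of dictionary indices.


Look up each word in the dictionary:
  'his' -> 1
  'the' -> 4
  'mat' -> 5
  'sat' -> 2
  'her' -> 0

Encoded: [1, 4, 5, 2, 0]


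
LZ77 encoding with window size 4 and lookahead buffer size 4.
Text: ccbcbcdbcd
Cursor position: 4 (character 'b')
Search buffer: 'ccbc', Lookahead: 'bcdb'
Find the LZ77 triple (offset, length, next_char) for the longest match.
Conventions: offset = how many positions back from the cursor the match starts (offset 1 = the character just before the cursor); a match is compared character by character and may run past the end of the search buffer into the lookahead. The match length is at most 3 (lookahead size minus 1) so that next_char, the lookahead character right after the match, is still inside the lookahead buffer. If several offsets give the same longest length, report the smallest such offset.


Try each offset into the search buffer:
  offset=1 (pos 3, char 'c'): match length 0
  offset=2 (pos 2, char 'b'): match length 2
  offset=3 (pos 1, char 'c'): match length 0
  offset=4 (pos 0, char 'c'): match length 0
Longest match has length 2 at offset 2.
next_char = character at position 4 + 2 = 6 -> 'd'

Best match: offset=2, length=2 (matching 'bc' starting at position 2)
LZ77 triple: (2, 2, 'd')


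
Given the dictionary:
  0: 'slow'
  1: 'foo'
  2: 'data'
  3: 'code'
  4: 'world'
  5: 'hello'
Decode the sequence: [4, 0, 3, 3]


Look up each index in the dictionary:
  4 -> 'world'
  0 -> 'slow'
  3 -> 'code'
  3 -> 'code'

Decoded: "world slow code code"


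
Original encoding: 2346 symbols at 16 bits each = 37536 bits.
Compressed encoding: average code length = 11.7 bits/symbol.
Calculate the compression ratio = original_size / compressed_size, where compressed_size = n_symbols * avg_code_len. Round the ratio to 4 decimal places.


original_size = n_symbols * orig_bits = 2346 * 16 = 37536 bits
compressed_size = n_symbols * avg_code_len = 2346 * 11.7 = 27448.2 bits
ratio = original_size / compressed_size = 37536 / 27448.2 = 1.3675

Compression ratio = 1.3675


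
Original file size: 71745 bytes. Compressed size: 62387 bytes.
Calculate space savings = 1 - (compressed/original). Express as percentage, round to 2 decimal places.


ratio = compressed/original = 62387/71745 = 0.869566
savings = 1 - ratio = 1 - 0.869566 = 0.130434
as a percentage: 0.130434 * 100 = 13.04%

Space savings = 1 - 62387/71745 = 13.04%


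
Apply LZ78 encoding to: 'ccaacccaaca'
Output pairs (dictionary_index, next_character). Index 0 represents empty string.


LZ78 encoding steps:
Dictionary: {0: ''}
Step 1: w='' (idx 0), next='c' -> output (0, 'c'), add 'c' as idx 1
Step 2: w='c' (idx 1), next='a' -> output (1, 'a'), add 'ca' as idx 2
Step 3: w='' (idx 0), next='a' -> output (0, 'a'), add 'a' as idx 3
Step 4: w='c' (idx 1), next='c' -> output (1, 'c'), add 'cc' as idx 4
Step 5: w='ca' (idx 2), next='a' -> output (2, 'a'), add 'caa' as idx 5
Step 6: w='ca' (idx 2), end of input -> output (2, '')


Encoded: [(0, 'c'), (1, 'a'), (0, 'a'), (1, 'c'), (2, 'a'), (2, '')]


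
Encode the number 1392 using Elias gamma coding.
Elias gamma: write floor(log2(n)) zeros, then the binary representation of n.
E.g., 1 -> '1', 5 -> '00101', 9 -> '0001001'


num_bits = floor(log2(1392)) + 1 = 11
leading_zeros = num_bits - 1 = 10
binary(1392) = 10101110000

Elias gamma(1392) = '0000000000' + '10101110000' = 000000000010101110000 (21 bits)


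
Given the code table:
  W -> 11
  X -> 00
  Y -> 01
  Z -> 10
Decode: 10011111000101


Decoding:
10 -> Z
01 -> Y
11 -> W
11 -> W
00 -> X
01 -> Y
01 -> Y


Result: ZYWWXYY


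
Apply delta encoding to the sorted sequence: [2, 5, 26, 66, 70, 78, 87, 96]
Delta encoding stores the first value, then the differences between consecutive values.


First value: 2
Deltas:
  5 - 2 = 3
  26 - 5 = 21
  66 - 26 = 40
  70 - 66 = 4
  78 - 70 = 8
  87 - 78 = 9
  96 - 87 = 9


Delta encoded: [2, 3, 21, 40, 4, 8, 9, 9]


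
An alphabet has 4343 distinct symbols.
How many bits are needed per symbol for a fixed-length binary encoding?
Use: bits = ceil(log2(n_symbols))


log2(4343) = 12.0845
Bracket: 2^12 = 4096 < 4343 <= 2^13 = 8192
So ceil(log2(4343)) = 13

bits = ceil(log2(4343)) = ceil(12.0845) = 13 bits


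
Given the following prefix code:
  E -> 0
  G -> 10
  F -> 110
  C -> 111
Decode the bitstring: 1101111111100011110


Decoding step by step:
Bits 110 -> F
Bits 111 -> C
Bits 111 -> C
Bits 110 -> F
Bits 0 -> E
Bits 0 -> E
Bits 111 -> C
Bits 10 -> G


Decoded message: FCCFEECG


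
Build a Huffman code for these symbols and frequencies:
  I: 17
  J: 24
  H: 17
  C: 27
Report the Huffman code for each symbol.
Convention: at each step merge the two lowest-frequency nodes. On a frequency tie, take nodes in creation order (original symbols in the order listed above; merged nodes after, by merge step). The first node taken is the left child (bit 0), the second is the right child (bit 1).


Huffman tree construction:
Step 1: Merge I(17) + H(17) = 34
Step 2: Merge J(24) + C(27) = 51
Step 3: Merge (I+H)(34) + (J+C)(51) = 85
Read each symbol's code off the tree from the root (left child = 0, right child = 1).

Codes:
  I: 00 (length 2)
  J: 10 (length 2)
  H: 01 (length 2)
  C: 11 (length 2)
Average code length: 170/85 = 2.0000 bits/symbol


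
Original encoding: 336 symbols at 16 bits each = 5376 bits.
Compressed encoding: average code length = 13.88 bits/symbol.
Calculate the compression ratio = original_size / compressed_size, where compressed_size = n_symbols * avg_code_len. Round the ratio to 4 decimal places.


original_size = n_symbols * orig_bits = 336 * 16 = 5376 bits
compressed_size = n_symbols * avg_code_len = 336 * 13.88 = 4663.68 bits
ratio = original_size / compressed_size = 5376 / 4663.68 = 1.1527

Compression ratio = 1.1527


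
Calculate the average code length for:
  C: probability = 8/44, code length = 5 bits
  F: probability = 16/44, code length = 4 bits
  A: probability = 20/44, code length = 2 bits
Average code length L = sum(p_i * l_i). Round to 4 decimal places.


Weighted contributions p_i * l_i:
  C: (8/44) * 5 = 40/44
  F: (16/44) * 4 = 64/44
  A: (20/44) * 2 = 40/44
Sum = (40 + 64 + 40)/44 = 144/44

L = 144/44 = 3.2727 bits/symbol


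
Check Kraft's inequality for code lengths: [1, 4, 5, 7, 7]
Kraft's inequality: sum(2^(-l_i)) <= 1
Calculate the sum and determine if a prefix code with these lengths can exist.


Sum = 2^(-1) + 2^(-4) + 2^(-5) + 2^(-7) + 2^(-7)
    = 0.5 + 0.0625 + 0.03125 + 0.0078125 + 0.0078125
    = 78/128 = 0.609375
Since 0.609375 <= 1, Kraft's inequality IS satisfied.
A prefix code with these lengths CAN exist.

Kraft sum = 0.609375. Satisfied.


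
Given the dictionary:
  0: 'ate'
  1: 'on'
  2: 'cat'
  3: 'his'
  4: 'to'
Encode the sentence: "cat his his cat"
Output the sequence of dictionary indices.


Look up each word in the dictionary:
  'cat' -> 2
  'his' -> 3
  'his' -> 3
  'cat' -> 2

Encoded: [2, 3, 3, 2]


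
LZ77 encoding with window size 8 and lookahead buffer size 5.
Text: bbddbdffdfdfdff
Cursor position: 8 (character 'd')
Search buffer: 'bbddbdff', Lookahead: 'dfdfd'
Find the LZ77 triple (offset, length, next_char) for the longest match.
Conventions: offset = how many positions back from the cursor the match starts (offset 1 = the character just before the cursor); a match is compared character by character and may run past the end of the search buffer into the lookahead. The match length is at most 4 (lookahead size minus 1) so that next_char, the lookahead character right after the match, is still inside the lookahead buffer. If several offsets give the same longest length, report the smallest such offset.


Try each offset into the search buffer:
  offset=1 (pos 7, char 'f'): match length 0
  offset=2 (pos 6, char 'f'): match length 0
  offset=3 (pos 5, char 'd'): match length 2
  offset=4 (pos 4, char 'b'): match length 0
  offset=5 (pos 3, char 'd'): match length 1
  offset=6 (pos 2, char 'd'): match length 1
  offset=7 (pos 1, char 'b'): match length 0
  offset=8 (pos 0, char 'b'): match length 0
Longest match has length 2 at offset 3.
next_char = character at position 8 + 2 = 10 -> 'd'

Best match: offset=3, length=2 (matching 'df' starting at position 5)
LZ77 triple: (3, 2, 'd')


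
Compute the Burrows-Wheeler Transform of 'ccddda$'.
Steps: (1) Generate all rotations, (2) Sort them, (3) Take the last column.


Rotations (sorted):
  0: $ccddda -> last char: a
  1: a$ccddd -> last char: d
  2: ccddda$ -> last char: $
  3: cddda$c -> last char: c
  4: da$ccdd -> last char: d
  5: dda$ccd -> last char: d
  6: ddda$cc -> last char: c


BWT = ad$cddc


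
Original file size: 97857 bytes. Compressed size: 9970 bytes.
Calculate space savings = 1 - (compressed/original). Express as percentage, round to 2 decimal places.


ratio = compressed/original = 9970/97857 = 0.101883
savings = 1 - ratio = 1 - 0.101883 = 0.898117
as a percentage: 0.898117 * 100 = 89.81%

Space savings = 1 - 9970/97857 = 89.81%


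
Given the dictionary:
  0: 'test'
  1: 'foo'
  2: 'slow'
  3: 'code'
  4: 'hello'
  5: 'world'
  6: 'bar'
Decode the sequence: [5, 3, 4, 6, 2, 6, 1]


Look up each index in the dictionary:
  5 -> 'world'
  3 -> 'code'
  4 -> 'hello'
  6 -> 'bar'
  2 -> 'slow'
  6 -> 'bar'
  1 -> 'foo'

Decoded: "world code hello bar slow bar foo"


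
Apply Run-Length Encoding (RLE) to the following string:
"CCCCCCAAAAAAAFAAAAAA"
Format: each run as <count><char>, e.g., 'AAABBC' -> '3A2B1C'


Scanning runs left to right:
  i=0: run of 'C' x 6 -> '6C'
  i=6: run of 'A' x 7 -> '7A'
  i=13: run of 'F' x 1 -> '1F'
  i=14: run of 'A' x 6 -> '6A'

RLE = 6C7A1F6A


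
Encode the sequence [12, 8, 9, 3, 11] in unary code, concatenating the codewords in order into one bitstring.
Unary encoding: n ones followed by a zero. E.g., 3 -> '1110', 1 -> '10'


Encode each number as n ones followed by a terminating 0:
  12 -> 1111111111110 (13 bits)
  8 -> 111111110 (9 bits)
  9 -> 1111111110 (10 bits)
  3 -> 1110 (4 bits)
  11 -> 111111111110 (12 bits)
Total length = 13 + 9 + 10 + 4 + 12 = 48 bits.

Unary([12, 8, 9, 3, 11]) = 111111111111011111111011111111101110111111111110 (48 bits)


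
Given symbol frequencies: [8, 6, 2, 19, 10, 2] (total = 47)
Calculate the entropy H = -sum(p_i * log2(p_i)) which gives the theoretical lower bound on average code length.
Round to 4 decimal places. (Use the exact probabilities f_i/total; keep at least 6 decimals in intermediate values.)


Per-symbol terms -p_i * log2(p_i) with p_i = f_i/47:
  p = 8/47 = 0.170213: log2(p) = -2.554589, -p*log2(p) = 0.434824
  p = 6/47 = 0.127660: log2(p) = -2.969626, -p*log2(p) = 0.379101
  p = 2/47 = 0.042553: log2(p) = -4.554589, -p*log2(p) = 0.193812
  p = 19/47 = 0.404255: log2(p) = -1.306661, -p*log2(p) = 0.528225
  p = 10/47 = 0.212766: log2(p) = -2.232661, -p*log2(p) = 0.475034
  p = 2/47 = 0.042553: log2(p) = -4.554589, -p*log2(p) = 0.193812
H = 0.434824 + 0.379101 + 0.193812 + 0.528225 + 0.475034 + 0.193812 = 2.204808

H = 2.2048 bits/symbol


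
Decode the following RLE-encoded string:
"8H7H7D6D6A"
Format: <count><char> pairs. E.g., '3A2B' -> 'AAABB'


Expanding each <count><char> pair:
  8H -> 'HHHHHHHH'
  7H -> 'HHHHHHH'
  7D -> 'DDDDDDD'
  6D -> 'DDDDDD'
  6A -> 'AAAAAA'

Decoded = HHHHHHHHHHHHHHHDDDDDDDDDDDDDAAAAAA


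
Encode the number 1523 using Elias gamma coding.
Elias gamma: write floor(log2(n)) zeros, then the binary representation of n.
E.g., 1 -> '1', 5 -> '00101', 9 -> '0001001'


num_bits = floor(log2(1523)) + 1 = 11
leading_zeros = num_bits - 1 = 10
binary(1523) = 10111110011

Elias gamma(1523) = '0000000000' + '10111110011' = 000000000010111110011 (21 bits)


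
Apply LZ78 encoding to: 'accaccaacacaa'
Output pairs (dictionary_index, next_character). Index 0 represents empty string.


LZ78 encoding steps:
Dictionary: {0: ''}
Step 1: w='' (idx 0), next='a' -> output (0, 'a'), add 'a' as idx 1
Step 2: w='' (idx 0), next='c' -> output (0, 'c'), add 'c' as idx 2
Step 3: w='c' (idx 2), next='a' -> output (2, 'a'), add 'ca' as idx 3
Step 4: w='c' (idx 2), next='c' -> output (2, 'c'), add 'cc' as idx 4
Step 5: w='a' (idx 1), next='a' -> output (1, 'a'), add 'aa' as idx 5
Step 6: w='ca' (idx 3), next='c' -> output (3, 'c'), add 'cac' as idx 6
Step 7: w='aa' (idx 5), end of input -> output (5, '')


Encoded: [(0, 'a'), (0, 'c'), (2, 'a'), (2, 'c'), (1, 'a'), (3, 'c'), (5, '')]


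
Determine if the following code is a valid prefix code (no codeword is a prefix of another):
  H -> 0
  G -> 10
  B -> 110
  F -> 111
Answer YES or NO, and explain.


Checking each pair (does one codeword prefix another?):
  H='0' vs G='10': no prefix
  H='0' vs B='110': no prefix
  H='0' vs F='111': no prefix
  G='10' vs H='0': no prefix
  G='10' vs B='110': no prefix
  G='10' vs F='111': no prefix
  B='110' vs H='0': no prefix
  B='110' vs G='10': no prefix
  B='110' vs F='111': no prefix
  F='111' vs H='0': no prefix
  F='111' vs G='10': no prefix
  F='111' vs B='110': no prefix
No violation found over all pairs.

YES -- this is a valid prefix code. No codeword is a prefix of any other codeword.


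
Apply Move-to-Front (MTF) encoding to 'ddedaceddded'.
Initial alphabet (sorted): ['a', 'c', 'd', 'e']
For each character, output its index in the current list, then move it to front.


MTF encoding:
'd': index 2 in ['a', 'c', 'd', 'e'] -> ['d', 'a', 'c', 'e']
'd': index 0 in ['d', 'a', 'c', 'e'] -> ['d', 'a', 'c', 'e']
'e': index 3 in ['d', 'a', 'c', 'e'] -> ['e', 'd', 'a', 'c']
'd': index 1 in ['e', 'd', 'a', 'c'] -> ['d', 'e', 'a', 'c']
'a': index 2 in ['d', 'e', 'a', 'c'] -> ['a', 'd', 'e', 'c']
'c': index 3 in ['a', 'd', 'e', 'c'] -> ['c', 'a', 'd', 'e']
'e': index 3 in ['c', 'a', 'd', 'e'] -> ['e', 'c', 'a', 'd']
'd': index 3 in ['e', 'c', 'a', 'd'] -> ['d', 'e', 'c', 'a']
'd': index 0 in ['d', 'e', 'c', 'a'] -> ['d', 'e', 'c', 'a']
'd': index 0 in ['d', 'e', 'c', 'a'] -> ['d', 'e', 'c', 'a']
'e': index 1 in ['d', 'e', 'c', 'a'] -> ['e', 'd', 'c', 'a']
'd': index 1 in ['e', 'd', 'c', 'a'] -> ['d', 'e', 'c', 'a']


Output: [2, 0, 3, 1, 2, 3, 3, 3, 0, 0, 1, 1]


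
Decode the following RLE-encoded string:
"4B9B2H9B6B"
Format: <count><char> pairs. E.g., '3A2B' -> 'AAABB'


Expanding each <count><char> pair:
  4B -> 'BBBB'
  9B -> 'BBBBBBBBB'
  2H -> 'HH'
  9B -> 'BBBBBBBBB'
  6B -> 'BBBBBB'

Decoded = BBBBBBBBBBBBBHHBBBBBBBBBBBBBBB


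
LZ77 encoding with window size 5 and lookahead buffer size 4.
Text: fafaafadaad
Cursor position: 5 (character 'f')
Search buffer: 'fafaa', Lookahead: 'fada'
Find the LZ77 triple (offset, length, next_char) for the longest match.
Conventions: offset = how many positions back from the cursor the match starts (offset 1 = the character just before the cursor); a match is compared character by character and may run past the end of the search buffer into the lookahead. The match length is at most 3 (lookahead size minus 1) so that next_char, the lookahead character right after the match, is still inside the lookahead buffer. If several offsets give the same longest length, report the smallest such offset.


Try each offset into the search buffer:
  offset=1 (pos 4, char 'a'): match length 0
  offset=2 (pos 3, char 'a'): match length 0
  offset=3 (pos 2, char 'f'): match length 2
  offset=4 (pos 1, char 'a'): match length 0
  offset=5 (pos 0, char 'f'): match length 2
Longest match has length 2, found at offsets 3, 5; take the smallest, offset 3.
next_char = character at position 5 + 2 = 7 -> 'd'

Best match: offset=3, length=2 (matching 'fa' starting at position 2)
LZ77 triple: (3, 2, 'd')


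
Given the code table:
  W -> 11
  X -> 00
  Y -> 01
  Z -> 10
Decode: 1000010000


Decoding:
10 -> Z
00 -> X
01 -> Y
00 -> X
00 -> X


Result: ZXYXX


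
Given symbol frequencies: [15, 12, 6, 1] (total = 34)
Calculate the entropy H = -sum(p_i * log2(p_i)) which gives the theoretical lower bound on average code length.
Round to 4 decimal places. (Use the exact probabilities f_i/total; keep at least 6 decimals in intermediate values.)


Per-symbol terms -p_i * log2(p_i) with p_i = f_i/34:
  p = 15/34 = 0.441176: log2(p) = -1.180572, -p*log2(p) = 0.520841
  p = 12/34 = 0.352941: log2(p) = -1.502500, -p*log2(p) = 0.530294
  p = 6/34 = 0.176471: log2(p) = -2.502500, -p*log2(p) = 0.441618
  p = 1/34 = 0.029412: log2(p) = -5.087463, -p*log2(p) = 0.149631
H = 0.520841 + 0.530294 + 0.441618 + 0.149631 = 1.642384

H = 1.6424 bits/symbol


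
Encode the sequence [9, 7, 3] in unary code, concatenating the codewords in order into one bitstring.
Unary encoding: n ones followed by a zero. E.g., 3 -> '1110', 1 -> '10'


Encode each number as n ones followed by a terminating 0:
  9 -> 1111111110 (10 bits)
  7 -> 11111110 (8 bits)
  3 -> 1110 (4 bits)
Total length = 10 + 8 + 4 = 22 bits.

Unary([9, 7, 3]) = 1111111110111111101110 (22 bits)


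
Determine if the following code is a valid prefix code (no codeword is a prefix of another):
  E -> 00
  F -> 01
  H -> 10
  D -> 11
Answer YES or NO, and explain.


Checking each pair (does one codeword prefix another?):
  E='00' vs F='01': no prefix
  E='00' vs H='10': no prefix
  E='00' vs D='11': no prefix
  F='01' vs E='00': no prefix
  F='01' vs H='10': no prefix
  F='01' vs D='11': no prefix
  H='10' vs E='00': no prefix
  H='10' vs F='01': no prefix
  H='10' vs D='11': no prefix
  D='11' vs E='00': no prefix
  D='11' vs F='01': no prefix
  D='11' vs H='10': no prefix
No violation found over all pairs.

YES -- this is a valid prefix code. No codeword is a prefix of any other codeword.


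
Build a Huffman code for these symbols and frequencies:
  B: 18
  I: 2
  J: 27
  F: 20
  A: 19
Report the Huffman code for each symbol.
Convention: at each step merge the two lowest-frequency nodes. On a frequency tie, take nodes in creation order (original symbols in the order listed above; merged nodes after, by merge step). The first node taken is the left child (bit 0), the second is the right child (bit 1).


Huffman tree construction:
Step 1: Merge I(2) + B(18) = 20
Step 2: Merge A(19) + F(20) = 39
Step 3: Merge (I+B)(20) + J(27) = 47
Step 4: Merge (A+F)(39) + ((I+B)+J)(47) = 86
Read each symbol's code off the tree from the root (left child = 0, right child = 1).

Codes:
  B: 101 (length 3)
  I: 100 (length 3)
  J: 11 (length 2)
  F: 01 (length 2)
  A: 00 (length 2)
Average code length: 192/86 = 2.2326 bits/symbol


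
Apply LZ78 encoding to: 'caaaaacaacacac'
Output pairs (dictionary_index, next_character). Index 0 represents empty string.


LZ78 encoding steps:
Dictionary: {0: ''}
Step 1: w='' (idx 0), next='c' -> output (0, 'c'), add 'c' as idx 1
Step 2: w='' (idx 0), next='a' -> output (0, 'a'), add 'a' as idx 2
Step 3: w='a' (idx 2), next='a' -> output (2, 'a'), add 'aa' as idx 3
Step 4: w='aa' (idx 3), next='c' -> output (3, 'c'), add 'aac' as idx 4
Step 5: w='aac' (idx 4), next='a' -> output (4, 'a'), add 'aaca' as idx 5
Step 6: w='c' (idx 1), next='a' -> output (1, 'a'), add 'ca' as idx 6
Step 7: w='c' (idx 1), end of input -> output (1, '')


Encoded: [(0, 'c'), (0, 'a'), (2, 'a'), (3, 'c'), (4, 'a'), (1, 'a'), (1, '')]


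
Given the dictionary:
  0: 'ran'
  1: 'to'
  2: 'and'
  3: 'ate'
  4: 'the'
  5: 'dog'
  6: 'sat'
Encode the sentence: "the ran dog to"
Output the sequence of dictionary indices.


Look up each word in the dictionary:
  'the' -> 4
  'ran' -> 0
  'dog' -> 5
  'to' -> 1

Encoded: [4, 0, 5, 1]


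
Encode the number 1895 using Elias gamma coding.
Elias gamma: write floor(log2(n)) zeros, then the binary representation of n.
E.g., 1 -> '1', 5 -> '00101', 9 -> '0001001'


num_bits = floor(log2(1895)) + 1 = 11
leading_zeros = num_bits - 1 = 10
binary(1895) = 11101100111

Elias gamma(1895) = '0000000000' + '11101100111' = 000000000011101100111 (21 bits)


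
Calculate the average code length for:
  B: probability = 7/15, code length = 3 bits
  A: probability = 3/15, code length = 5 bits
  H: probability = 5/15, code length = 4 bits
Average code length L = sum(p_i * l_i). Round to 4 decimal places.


Weighted contributions p_i * l_i:
  B: (7/15) * 3 = 21/15
  A: (3/15) * 5 = 15/15
  H: (5/15) * 4 = 20/15
Sum = (21 + 15 + 20)/15 = 56/15

L = 56/15 = 3.7333 bits/symbol


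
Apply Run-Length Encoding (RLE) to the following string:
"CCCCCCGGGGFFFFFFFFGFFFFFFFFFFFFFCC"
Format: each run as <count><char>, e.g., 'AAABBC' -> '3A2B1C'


Scanning runs left to right:
  i=0: run of 'C' x 6 -> '6C'
  i=6: run of 'G' x 4 -> '4G'
  i=10: run of 'F' x 8 -> '8F'
  i=18: run of 'G' x 1 -> '1G'
  i=19: run of 'F' x 13 -> '13F'
  i=32: run of 'C' x 2 -> '2C'

RLE = 6C4G8F1G13F2C


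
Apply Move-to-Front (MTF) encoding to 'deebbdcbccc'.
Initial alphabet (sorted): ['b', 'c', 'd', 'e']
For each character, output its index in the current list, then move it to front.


MTF encoding:
'd': index 2 in ['b', 'c', 'd', 'e'] -> ['d', 'b', 'c', 'e']
'e': index 3 in ['d', 'b', 'c', 'e'] -> ['e', 'd', 'b', 'c']
'e': index 0 in ['e', 'd', 'b', 'c'] -> ['e', 'd', 'b', 'c']
'b': index 2 in ['e', 'd', 'b', 'c'] -> ['b', 'e', 'd', 'c']
'b': index 0 in ['b', 'e', 'd', 'c'] -> ['b', 'e', 'd', 'c']
'd': index 2 in ['b', 'e', 'd', 'c'] -> ['d', 'b', 'e', 'c']
'c': index 3 in ['d', 'b', 'e', 'c'] -> ['c', 'd', 'b', 'e']
'b': index 2 in ['c', 'd', 'b', 'e'] -> ['b', 'c', 'd', 'e']
'c': index 1 in ['b', 'c', 'd', 'e'] -> ['c', 'b', 'd', 'e']
'c': index 0 in ['c', 'b', 'd', 'e'] -> ['c', 'b', 'd', 'e']
'c': index 0 in ['c', 'b', 'd', 'e'] -> ['c', 'b', 'd', 'e']


Output: [2, 3, 0, 2, 0, 2, 3, 2, 1, 0, 0]


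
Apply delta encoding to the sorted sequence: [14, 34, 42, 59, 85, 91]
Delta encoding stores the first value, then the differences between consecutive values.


First value: 14
Deltas:
  34 - 14 = 20
  42 - 34 = 8
  59 - 42 = 17
  85 - 59 = 26
  91 - 85 = 6


Delta encoded: [14, 20, 8, 17, 26, 6]


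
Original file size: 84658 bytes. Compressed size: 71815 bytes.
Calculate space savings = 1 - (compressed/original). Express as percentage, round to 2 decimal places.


ratio = compressed/original = 71815/84658 = 0.848295
savings = 1 - ratio = 1 - 0.848295 = 0.151705
as a percentage: 0.151705 * 100 = 15.17%

Space savings = 1 - 71815/84658 = 15.17%


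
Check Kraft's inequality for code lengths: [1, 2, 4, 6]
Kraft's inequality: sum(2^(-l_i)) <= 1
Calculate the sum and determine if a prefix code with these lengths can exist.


Sum = 2^(-1) + 2^(-2) + 2^(-4) + 2^(-6)
    = 0.5 + 0.25 + 0.0625 + 0.015625
    = 53/64 = 0.828125
Since 0.828125 <= 1, Kraft's inequality IS satisfied.
A prefix code with these lengths CAN exist.

Kraft sum = 0.828125. Satisfied.


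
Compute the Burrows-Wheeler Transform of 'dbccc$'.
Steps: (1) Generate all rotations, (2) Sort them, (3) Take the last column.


Rotations (sorted):
  0: $dbccc -> last char: c
  1: bccc$d -> last char: d
  2: c$dbcc -> last char: c
  3: cc$dbc -> last char: c
  4: ccc$db -> last char: b
  5: dbccc$ -> last char: $


BWT = cdccb$


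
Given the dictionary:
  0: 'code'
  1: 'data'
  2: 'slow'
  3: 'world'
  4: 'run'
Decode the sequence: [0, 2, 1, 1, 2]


Look up each index in the dictionary:
  0 -> 'code'
  2 -> 'slow'
  1 -> 'data'
  1 -> 'data'
  2 -> 'slow'

Decoded: "code slow data data slow"


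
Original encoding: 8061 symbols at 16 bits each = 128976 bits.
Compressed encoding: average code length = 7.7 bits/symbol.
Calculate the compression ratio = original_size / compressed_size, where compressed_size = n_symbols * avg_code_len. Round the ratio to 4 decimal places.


original_size = n_symbols * orig_bits = 8061 * 16 = 128976 bits
compressed_size = n_symbols * avg_code_len = 8061 * 7.7 = 62069.7 bits
ratio = original_size / compressed_size = 128976 / 62069.7 = 2.0779

Compression ratio = 2.0779


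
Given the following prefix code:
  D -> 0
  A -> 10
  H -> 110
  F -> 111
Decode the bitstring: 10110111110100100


Decoding step by step:
Bits 10 -> A
Bits 110 -> H
Bits 111 -> F
Bits 110 -> H
Bits 10 -> A
Bits 0 -> D
Bits 10 -> A
Bits 0 -> D


Decoded message: AHFHADAD
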